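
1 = 1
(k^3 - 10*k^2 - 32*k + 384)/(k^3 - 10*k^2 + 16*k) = (k^2 - 2*k - 48)/(k*(k - 2))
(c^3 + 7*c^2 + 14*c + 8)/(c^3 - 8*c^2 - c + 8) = (c^2 + 6*c + 8)/(c^2 - 9*c + 8)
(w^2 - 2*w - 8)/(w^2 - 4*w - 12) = (w - 4)/(w - 6)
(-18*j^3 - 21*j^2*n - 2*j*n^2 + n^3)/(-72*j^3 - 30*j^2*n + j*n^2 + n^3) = (j + n)/(4*j + n)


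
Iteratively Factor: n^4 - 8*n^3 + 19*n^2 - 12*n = (n - 3)*(n^3 - 5*n^2 + 4*n) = (n - 3)*(n - 1)*(n^2 - 4*n) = (n - 4)*(n - 3)*(n - 1)*(n)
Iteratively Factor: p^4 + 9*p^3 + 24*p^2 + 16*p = (p + 4)*(p^3 + 5*p^2 + 4*p) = p*(p + 4)*(p^2 + 5*p + 4) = p*(p + 4)^2*(p + 1)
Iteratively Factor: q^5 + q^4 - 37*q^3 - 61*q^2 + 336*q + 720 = (q + 3)*(q^4 - 2*q^3 - 31*q^2 + 32*q + 240) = (q - 4)*(q + 3)*(q^3 + 2*q^2 - 23*q - 60) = (q - 5)*(q - 4)*(q + 3)*(q^2 + 7*q + 12) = (q - 5)*(q - 4)*(q + 3)^2*(q + 4)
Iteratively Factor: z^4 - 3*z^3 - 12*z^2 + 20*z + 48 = (z - 3)*(z^3 - 12*z - 16) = (z - 3)*(z + 2)*(z^2 - 2*z - 8) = (z - 4)*(z - 3)*(z + 2)*(z + 2)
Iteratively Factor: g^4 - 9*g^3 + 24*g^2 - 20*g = (g - 2)*(g^3 - 7*g^2 + 10*g) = (g - 2)^2*(g^2 - 5*g) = (g - 5)*(g - 2)^2*(g)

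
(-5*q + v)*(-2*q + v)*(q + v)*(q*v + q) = 10*q^4*v + 10*q^4 + 3*q^3*v^2 + 3*q^3*v - 6*q^2*v^3 - 6*q^2*v^2 + q*v^4 + q*v^3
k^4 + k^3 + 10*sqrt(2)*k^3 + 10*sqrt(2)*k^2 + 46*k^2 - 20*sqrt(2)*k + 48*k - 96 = (k - 1)*(k + 2)*(k + 4*sqrt(2))*(k + 6*sqrt(2))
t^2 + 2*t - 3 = (t - 1)*(t + 3)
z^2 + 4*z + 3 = (z + 1)*(z + 3)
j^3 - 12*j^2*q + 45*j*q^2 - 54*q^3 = (j - 6*q)*(j - 3*q)^2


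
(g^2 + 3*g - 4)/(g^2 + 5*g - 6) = (g + 4)/(g + 6)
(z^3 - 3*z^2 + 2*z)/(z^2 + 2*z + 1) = z*(z^2 - 3*z + 2)/(z^2 + 2*z + 1)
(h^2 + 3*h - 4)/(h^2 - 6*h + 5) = (h + 4)/(h - 5)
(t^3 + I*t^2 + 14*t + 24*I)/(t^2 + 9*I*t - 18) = (t^2 - 2*I*t + 8)/(t + 6*I)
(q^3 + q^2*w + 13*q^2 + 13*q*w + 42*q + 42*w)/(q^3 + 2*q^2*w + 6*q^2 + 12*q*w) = (q^2 + q*w + 7*q + 7*w)/(q*(q + 2*w))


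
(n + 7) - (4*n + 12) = -3*n - 5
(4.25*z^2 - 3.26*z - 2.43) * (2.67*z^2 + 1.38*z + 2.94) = 11.3475*z^4 - 2.8392*z^3 + 1.5081*z^2 - 12.9378*z - 7.1442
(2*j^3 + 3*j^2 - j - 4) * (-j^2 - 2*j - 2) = -2*j^5 - 7*j^4 - 9*j^3 + 10*j + 8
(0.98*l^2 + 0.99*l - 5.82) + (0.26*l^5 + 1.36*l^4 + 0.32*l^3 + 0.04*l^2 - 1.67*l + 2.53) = 0.26*l^5 + 1.36*l^4 + 0.32*l^3 + 1.02*l^2 - 0.68*l - 3.29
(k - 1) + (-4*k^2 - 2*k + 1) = -4*k^2 - k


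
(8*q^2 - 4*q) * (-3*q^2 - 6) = -24*q^4 + 12*q^3 - 48*q^2 + 24*q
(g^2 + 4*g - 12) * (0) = 0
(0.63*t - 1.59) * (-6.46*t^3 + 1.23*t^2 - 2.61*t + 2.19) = -4.0698*t^4 + 11.0463*t^3 - 3.6*t^2 + 5.5296*t - 3.4821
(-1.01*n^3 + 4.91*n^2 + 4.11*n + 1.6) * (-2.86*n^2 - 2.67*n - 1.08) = 2.8886*n^5 - 11.3459*n^4 - 23.7735*n^3 - 20.8525*n^2 - 8.7108*n - 1.728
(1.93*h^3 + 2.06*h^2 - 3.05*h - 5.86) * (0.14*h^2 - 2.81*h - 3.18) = 0.2702*h^5 - 5.1349*h^4 - 12.353*h^3 + 1.1993*h^2 + 26.1656*h + 18.6348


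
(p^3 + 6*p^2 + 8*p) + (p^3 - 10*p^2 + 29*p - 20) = 2*p^3 - 4*p^2 + 37*p - 20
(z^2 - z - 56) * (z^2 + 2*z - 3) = z^4 + z^3 - 61*z^2 - 109*z + 168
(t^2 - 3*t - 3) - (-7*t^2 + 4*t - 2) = 8*t^2 - 7*t - 1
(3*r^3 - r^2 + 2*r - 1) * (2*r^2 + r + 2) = 6*r^5 + r^4 + 9*r^3 - 2*r^2 + 3*r - 2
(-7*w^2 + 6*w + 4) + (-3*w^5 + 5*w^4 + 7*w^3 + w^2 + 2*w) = -3*w^5 + 5*w^4 + 7*w^3 - 6*w^2 + 8*w + 4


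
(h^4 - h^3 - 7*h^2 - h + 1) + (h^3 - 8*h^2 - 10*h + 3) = h^4 - 15*h^2 - 11*h + 4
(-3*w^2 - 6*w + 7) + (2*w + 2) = -3*w^2 - 4*w + 9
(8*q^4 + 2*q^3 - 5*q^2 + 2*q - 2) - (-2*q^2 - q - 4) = 8*q^4 + 2*q^3 - 3*q^2 + 3*q + 2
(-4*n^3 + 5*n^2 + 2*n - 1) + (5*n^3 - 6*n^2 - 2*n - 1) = n^3 - n^2 - 2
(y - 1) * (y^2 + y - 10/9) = y^3 - 19*y/9 + 10/9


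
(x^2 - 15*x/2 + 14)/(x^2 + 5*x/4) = 2*(2*x^2 - 15*x + 28)/(x*(4*x + 5))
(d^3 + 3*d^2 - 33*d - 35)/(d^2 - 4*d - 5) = d + 7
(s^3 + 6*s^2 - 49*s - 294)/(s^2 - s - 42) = s + 7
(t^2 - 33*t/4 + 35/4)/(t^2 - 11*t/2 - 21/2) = (4*t - 5)/(2*(2*t + 3))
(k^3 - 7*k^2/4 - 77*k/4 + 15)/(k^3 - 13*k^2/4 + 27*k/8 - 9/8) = 2*(k^2 - k - 20)/(2*k^2 - 5*k + 3)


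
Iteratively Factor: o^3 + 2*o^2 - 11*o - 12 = (o + 1)*(o^2 + o - 12) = (o - 3)*(o + 1)*(o + 4)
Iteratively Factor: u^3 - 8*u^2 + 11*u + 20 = (u + 1)*(u^2 - 9*u + 20) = (u - 5)*(u + 1)*(u - 4)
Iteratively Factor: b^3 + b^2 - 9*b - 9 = (b + 1)*(b^2 - 9) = (b - 3)*(b + 1)*(b + 3)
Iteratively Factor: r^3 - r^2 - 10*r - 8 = (r + 2)*(r^2 - 3*r - 4) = (r - 4)*(r + 2)*(r + 1)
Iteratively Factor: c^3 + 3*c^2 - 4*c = (c + 4)*(c^2 - c) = c*(c + 4)*(c - 1)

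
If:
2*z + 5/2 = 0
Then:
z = -5/4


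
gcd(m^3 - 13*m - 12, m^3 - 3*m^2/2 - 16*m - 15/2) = m + 3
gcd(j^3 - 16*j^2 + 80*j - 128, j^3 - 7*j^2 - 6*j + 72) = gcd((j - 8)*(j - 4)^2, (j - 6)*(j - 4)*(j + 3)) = j - 4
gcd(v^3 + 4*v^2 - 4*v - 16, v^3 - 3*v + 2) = v + 2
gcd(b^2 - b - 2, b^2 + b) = b + 1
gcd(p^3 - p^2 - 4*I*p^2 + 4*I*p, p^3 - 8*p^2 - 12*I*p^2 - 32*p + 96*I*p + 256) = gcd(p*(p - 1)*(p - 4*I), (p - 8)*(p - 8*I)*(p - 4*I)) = p - 4*I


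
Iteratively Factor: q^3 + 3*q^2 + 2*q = (q + 1)*(q^2 + 2*q) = q*(q + 1)*(q + 2)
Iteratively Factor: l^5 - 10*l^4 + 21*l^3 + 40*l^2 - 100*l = (l + 2)*(l^4 - 12*l^3 + 45*l^2 - 50*l) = l*(l + 2)*(l^3 - 12*l^2 + 45*l - 50) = l*(l - 2)*(l + 2)*(l^2 - 10*l + 25) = l*(l - 5)*(l - 2)*(l + 2)*(l - 5)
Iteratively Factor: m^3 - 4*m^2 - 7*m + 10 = (m - 5)*(m^2 + m - 2) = (m - 5)*(m - 1)*(m + 2)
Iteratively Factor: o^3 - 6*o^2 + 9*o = (o - 3)*(o^2 - 3*o) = o*(o - 3)*(o - 3)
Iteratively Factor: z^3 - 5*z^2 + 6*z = (z)*(z^2 - 5*z + 6) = z*(z - 3)*(z - 2)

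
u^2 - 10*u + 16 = (u - 8)*(u - 2)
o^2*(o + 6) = o^3 + 6*o^2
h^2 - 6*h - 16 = (h - 8)*(h + 2)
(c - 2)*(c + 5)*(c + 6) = c^3 + 9*c^2 + 8*c - 60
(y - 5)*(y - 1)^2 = y^3 - 7*y^2 + 11*y - 5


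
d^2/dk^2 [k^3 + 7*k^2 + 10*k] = 6*k + 14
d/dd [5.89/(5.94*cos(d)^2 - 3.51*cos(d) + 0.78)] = (69.9732*cos(d) - 20.6739)*sin(d)/(5.94*cos(d)^2 - 3.51*cos(d) + 0.78)^2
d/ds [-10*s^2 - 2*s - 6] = -20*s - 2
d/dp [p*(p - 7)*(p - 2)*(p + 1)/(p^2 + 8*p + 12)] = 2*(p^5 + 8*p^4 - 40*p^3 - 131*p^2 + 60*p + 84)/(p^4 + 16*p^3 + 88*p^2 + 192*p + 144)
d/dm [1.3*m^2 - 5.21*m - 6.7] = 2.6*m - 5.21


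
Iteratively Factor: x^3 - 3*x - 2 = (x + 1)*(x^2 - x - 2) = (x - 2)*(x + 1)*(x + 1)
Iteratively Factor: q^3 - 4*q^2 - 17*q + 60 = (q - 5)*(q^2 + q - 12) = (q - 5)*(q - 3)*(q + 4)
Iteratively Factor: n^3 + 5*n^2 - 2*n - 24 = (n - 2)*(n^2 + 7*n + 12) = (n - 2)*(n + 4)*(n + 3)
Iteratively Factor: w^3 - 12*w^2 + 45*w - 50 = (w - 5)*(w^2 - 7*w + 10) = (w - 5)^2*(w - 2)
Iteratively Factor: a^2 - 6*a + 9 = (a - 3)*(a - 3)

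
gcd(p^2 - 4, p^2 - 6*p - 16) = p + 2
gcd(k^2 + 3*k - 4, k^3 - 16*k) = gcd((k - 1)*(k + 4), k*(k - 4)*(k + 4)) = k + 4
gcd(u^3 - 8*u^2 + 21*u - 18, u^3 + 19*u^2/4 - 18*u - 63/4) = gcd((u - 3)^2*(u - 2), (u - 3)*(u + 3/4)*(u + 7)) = u - 3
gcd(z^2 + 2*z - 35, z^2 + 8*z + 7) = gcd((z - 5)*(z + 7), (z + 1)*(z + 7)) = z + 7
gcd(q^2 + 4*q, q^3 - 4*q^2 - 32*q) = q^2 + 4*q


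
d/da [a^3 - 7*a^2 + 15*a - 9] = 3*a^2 - 14*a + 15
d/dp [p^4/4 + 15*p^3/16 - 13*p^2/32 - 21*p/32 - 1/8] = p^3 + 45*p^2/16 - 13*p/16 - 21/32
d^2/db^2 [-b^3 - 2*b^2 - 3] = -6*b - 4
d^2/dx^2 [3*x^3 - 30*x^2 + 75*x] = 18*x - 60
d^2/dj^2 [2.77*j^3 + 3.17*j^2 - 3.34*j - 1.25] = 16.62*j + 6.34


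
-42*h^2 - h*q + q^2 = (-7*h + q)*(6*h + q)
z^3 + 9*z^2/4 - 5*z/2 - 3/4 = (z - 1)*(z + 1/4)*(z + 3)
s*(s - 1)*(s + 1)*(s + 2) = s^4 + 2*s^3 - s^2 - 2*s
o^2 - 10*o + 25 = (o - 5)^2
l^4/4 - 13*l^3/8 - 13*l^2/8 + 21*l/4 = l*(l/4 + 1/2)*(l - 7)*(l - 3/2)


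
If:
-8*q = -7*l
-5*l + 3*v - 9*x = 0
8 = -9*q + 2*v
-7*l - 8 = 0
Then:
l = -8/7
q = -1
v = -1/2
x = 59/126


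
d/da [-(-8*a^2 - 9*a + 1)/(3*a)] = 8/3 + 1/(3*a^2)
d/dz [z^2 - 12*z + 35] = 2*z - 12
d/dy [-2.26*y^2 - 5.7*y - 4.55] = -4.52*y - 5.7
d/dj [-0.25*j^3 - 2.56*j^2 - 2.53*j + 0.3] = -0.75*j^2 - 5.12*j - 2.53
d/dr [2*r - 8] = 2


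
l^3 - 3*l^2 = l^2*(l - 3)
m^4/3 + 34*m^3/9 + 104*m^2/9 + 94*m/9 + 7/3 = (m/3 + 1/3)*(m + 1/3)*(m + 3)*(m + 7)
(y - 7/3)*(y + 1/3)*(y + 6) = y^3 + 4*y^2 - 115*y/9 - 14/3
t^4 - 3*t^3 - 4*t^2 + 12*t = t*(t - 3)*(t - 2)*(t + 2)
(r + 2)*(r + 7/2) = r^2 + 11*r/2 + 7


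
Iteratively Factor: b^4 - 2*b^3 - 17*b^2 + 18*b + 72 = (b - 4)*(b^3 + 2*b^2 - 9*b - 18) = (b - 4)*(b - 3)*(b^2 + 5*b + 6) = (b - 4)*(b - 3)*(b + 2)*(b + 3)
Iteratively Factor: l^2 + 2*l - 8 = (l - 2)*(l + 4)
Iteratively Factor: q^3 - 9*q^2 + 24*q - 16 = (q - 1)*(q^2 - 8*q + 16) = (q - 4)*(q - 1)*(q - 4)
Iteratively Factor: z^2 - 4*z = (z - 4)*(z)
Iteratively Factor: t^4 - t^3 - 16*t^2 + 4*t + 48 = (t - 2)*(t^3 + t^2 - 14*t - 24) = (t - 2)*(t + 2)*(t^2 - t - 12) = (t - 4)*(t - 2)*(t + 2)*(t + 3)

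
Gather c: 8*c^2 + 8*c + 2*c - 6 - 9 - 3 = 8*c^2 + 10*c - 18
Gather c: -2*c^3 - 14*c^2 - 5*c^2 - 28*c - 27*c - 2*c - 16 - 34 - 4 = -2*c^3 - 19*c^2 - 57*c - 54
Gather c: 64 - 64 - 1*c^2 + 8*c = -c^2 + 8*c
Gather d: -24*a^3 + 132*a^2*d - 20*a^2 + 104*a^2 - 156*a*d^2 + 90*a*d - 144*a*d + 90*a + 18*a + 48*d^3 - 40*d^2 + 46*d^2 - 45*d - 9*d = -24*a^3 + 84*a^2 + 108*a + 48*d^3 + d^2*(6 - 156*a) + d*(132*a^2 - 54*a - 54)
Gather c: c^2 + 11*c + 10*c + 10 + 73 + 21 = c^2 + 21*c + 104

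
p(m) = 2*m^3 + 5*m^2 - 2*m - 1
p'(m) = 6*m^2 + 10*m - 2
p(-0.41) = 0.52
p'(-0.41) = -5.09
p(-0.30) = -0.00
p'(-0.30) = -4.46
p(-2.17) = 6.45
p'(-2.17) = 4.55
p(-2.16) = 6.49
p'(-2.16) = 4.39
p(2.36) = 48.42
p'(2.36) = 55.02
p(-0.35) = 0.23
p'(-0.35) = -4.76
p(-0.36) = 0.27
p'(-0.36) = -4.82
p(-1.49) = 6.46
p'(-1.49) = -3.58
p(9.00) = 1844.00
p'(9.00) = 574.00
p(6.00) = 599.00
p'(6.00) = 274.00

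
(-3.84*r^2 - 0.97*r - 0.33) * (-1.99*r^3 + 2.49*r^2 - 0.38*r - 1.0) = 7.6416*r^5 - 7.6313*r^4 - 0.2994*r^3 + 3.3869*r^2 + 1.0954*r + 0.33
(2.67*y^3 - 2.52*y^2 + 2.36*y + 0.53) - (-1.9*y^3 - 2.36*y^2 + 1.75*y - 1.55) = 4.57*y^3 - 0.16*y^2 + 0.61*y + 2.08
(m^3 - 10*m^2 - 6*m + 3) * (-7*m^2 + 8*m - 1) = -7*m^5 + 78*m^4 - 39*m^3 - 59*m^2 + 30*m - 3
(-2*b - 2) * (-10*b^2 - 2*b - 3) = 20*b^3 + 24*b^2 + 10*b + 6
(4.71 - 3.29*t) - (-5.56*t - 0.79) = 2.27*t + 5.5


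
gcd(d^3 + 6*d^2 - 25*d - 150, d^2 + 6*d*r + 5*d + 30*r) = d + 5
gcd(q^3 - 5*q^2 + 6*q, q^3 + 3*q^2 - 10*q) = q^2 - 2*q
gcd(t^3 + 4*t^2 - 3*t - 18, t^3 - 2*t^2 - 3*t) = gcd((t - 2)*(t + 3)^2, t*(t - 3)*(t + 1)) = 1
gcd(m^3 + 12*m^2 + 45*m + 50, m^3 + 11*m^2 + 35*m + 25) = m^2 + 10*m + 25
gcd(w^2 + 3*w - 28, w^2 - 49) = w + 7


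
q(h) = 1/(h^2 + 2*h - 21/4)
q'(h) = (-2*h - 2)/(h^2 + 2*h - 21/4)^2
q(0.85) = -0.35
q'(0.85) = -0.46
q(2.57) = 0.15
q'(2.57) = -0.17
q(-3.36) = -1.47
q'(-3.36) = 10.20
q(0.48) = -0.25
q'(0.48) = -0.18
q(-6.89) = 0.04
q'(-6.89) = 0.01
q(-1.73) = -0.17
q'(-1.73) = 0.04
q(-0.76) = -0.16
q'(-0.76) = -0.01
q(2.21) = 0.25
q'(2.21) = -0.39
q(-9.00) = 0.02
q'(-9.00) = 0.00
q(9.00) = 0.01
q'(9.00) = 0.00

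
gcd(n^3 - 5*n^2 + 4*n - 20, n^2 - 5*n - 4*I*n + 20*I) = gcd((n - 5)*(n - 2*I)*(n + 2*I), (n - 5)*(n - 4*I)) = n - 5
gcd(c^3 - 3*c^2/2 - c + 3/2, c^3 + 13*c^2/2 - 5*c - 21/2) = c^2 - c/2 - 3/2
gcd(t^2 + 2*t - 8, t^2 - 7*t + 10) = t - 2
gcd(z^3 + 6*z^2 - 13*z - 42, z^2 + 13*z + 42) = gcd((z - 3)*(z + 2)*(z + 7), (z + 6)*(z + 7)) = z + 7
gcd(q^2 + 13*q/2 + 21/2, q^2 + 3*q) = q + 3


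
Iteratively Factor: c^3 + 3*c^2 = (c)*(c^2 + 3*c) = c^2*(c + 3)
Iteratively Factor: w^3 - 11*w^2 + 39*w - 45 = (w - 5)*(w^2 - 6*w + 9) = (w - 5)*(w - 3)*(w - 3)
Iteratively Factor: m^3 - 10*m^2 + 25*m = (m - 5)*(m^2 - 5*m) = (m - 5)^2*(m)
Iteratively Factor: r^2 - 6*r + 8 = (r - 2)*(r - 4)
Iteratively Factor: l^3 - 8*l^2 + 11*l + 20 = (l - 4)*(l^2 - 4*l - 5) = (l - 5)*(l - 4)*(l + 1)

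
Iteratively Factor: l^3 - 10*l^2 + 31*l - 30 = (l - 3)*(l^2 - 7*l + 10) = (l - 3)*(l - 2)*(l - 5)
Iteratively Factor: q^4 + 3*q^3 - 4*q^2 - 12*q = (q + 2)*(q^3 + q^2 - 6*q) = q*(q + 2)*(q^2 + q - 6) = q*(q + 2)*(q + 3)*(q - 2)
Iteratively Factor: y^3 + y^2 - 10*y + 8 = (y + 4)*(y^2 - 3*y + 2) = (y - 1)*(y + 4)*(y - 2)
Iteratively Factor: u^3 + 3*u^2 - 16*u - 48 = (u + 3)*(u^2 - 16) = (u - 4)*(u + 3)*(u + 4)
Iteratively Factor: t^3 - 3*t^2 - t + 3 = (t - 1)*(t^2 - 2*t - 3) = (t - 1)*(t + 1)*(t - 3)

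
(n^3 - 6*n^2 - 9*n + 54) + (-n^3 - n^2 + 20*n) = -7*n^2 + 11*n + 54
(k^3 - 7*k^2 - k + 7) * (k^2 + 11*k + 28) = k^5 + 4*k^4 - 50*k^3 - 200*k^2 + 49*k + 196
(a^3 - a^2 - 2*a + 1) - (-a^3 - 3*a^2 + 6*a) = 2*a^3 + 2*a^2 - 8*a + 1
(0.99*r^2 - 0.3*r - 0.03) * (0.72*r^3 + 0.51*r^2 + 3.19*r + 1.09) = 0.7128*r^5 + 0.2889*r^4 + 2.9835*r^3 + 0.1068*r^2 - 0.4227*r - 0.0327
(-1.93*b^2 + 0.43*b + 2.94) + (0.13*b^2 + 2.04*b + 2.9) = -1.8*b^2 + 2.47*b + 5.84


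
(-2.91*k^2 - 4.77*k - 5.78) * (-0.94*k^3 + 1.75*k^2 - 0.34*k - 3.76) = 2.7354*k^5 - 0.608700000000001*k^4 - 1.9249*k^3 + 2.4484*k^2 + 19.9004*k + 21.7328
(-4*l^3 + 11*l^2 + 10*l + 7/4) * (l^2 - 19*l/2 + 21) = -4*l^5 + 49*l^4 - 357*l^3/2 + 551*l^2/4 + 1547*l/8 + 147/4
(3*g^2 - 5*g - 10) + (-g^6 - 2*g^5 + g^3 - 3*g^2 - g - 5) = -g^6 - 2*g^5 + g^3 - 6*g - 15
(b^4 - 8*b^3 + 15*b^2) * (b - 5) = b^5 - 13*b^4 + 55*b^3 - 75*b^2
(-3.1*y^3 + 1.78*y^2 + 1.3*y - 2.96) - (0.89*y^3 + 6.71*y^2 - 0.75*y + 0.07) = -3.99*y^3 - 4.93*y^2 + 2.05*y - 3.03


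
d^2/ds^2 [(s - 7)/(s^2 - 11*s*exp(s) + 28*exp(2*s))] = (2*(s - 7)*(11*s*exp(s) - 2*s - 56*exp(2*s) + 11*exp(s))^2 + (s^2 - 11*s*exp(s) + 28*exp(2*s))*(22*s*exp(s) - 4*s + (s - 7)*(11*s*exp(s) - 112*exp(2*s) + 22*exp(s) - 2) - 112*exp(2*s) + 22*exp(s)))/(s^2 - 11*s*exp(s) + 28*exp(2*s))^3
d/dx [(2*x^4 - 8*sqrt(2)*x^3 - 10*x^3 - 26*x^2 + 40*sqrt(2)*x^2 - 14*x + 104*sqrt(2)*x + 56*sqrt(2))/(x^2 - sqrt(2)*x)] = 2*(2*x^5 - 7*sqrt(2)*x^4 - 5*x^4 + 10*sqrt(2)*x^3 + 16*x^3 - 39*sqrt(2)*x^2 - 33*x^2 - 56*sqrt(2)*x + 56)/(x^2*(x^2 - 2*sqrt(2)*x + 2))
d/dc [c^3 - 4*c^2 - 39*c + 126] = 3*c^2 - 8*c - 39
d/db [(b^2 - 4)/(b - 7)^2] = -14*b/(b - 7)^3 + 8/(b - 7)^3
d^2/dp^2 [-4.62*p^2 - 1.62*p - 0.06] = -9.24000000000000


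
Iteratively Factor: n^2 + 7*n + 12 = (n + 4)*(n + 3)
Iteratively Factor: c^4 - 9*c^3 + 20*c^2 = (c)*(c^3 - 9*c^2 + 20*c) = c^2*(c^2 - 9*c + 20) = c^2*(c - 5)*(c - 4)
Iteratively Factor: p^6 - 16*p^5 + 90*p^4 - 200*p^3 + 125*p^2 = (p - 5)*(p^5 - 11*p^4 + 35*p^3 - 25*p^2) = (p - 5)^2*(p^4 - 6*p^3 + 5*p^2) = (p - 5)^2*(p - 1)*(p^3 - 5*p^2) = p*(p - 5)^2*(p - 1)*(p^2 - 5*p) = p^2*(p - 5)^2*(p - 1)*(p - 5)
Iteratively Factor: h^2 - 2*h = (h - 2)*(h)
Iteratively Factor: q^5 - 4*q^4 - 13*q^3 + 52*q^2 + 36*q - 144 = (q - 2)*(q^4 - 2*q^3 - 17*q^2 + 18*q + 72) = (q - 2)*(q + 2)*(q^3 - 4*q^2 - 9*q + 36) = (q - 2)*(q + 2)*(q + 3)*(q^2 - 7*q + 12) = (q - 4)*(q - 2)*(q + 2)*(q + 3)*(q - 3)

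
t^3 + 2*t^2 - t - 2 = (t - 1)*(t + 1)*(t + 2)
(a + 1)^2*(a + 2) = a^3 + 4*a^2 + 5*a + 2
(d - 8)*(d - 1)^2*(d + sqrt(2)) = d^4 - 10*d^3 + sqrt(2)*d^3 - 10*sqrt(2)*d^2 + 17*d^2 - 8*d + 17*sqrt(2)*d - 8*sqrt(2)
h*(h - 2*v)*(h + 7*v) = h^3 + 5*h^2*v - 14*h*v^2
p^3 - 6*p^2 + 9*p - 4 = (p - 4)*(p - 1)^2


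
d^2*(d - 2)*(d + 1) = d^4 - d^3 - 2*d^2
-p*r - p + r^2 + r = (-p + r)*(r + 1)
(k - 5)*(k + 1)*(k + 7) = k^3 + 3*k^2 - 33*k - 35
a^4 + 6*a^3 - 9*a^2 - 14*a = a*(a - 2)*(a + 1)*(a + 7)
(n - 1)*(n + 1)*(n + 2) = n^3 + 2*n^2 - n - 2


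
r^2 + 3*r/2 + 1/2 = (r + 1/2)*(r + 1)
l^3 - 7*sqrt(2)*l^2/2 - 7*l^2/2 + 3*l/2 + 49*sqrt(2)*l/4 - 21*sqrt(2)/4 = (l - 3)*(l - 1/2)*(l - 7*sqrt(2)/2)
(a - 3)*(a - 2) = a^2 - 5*a + 6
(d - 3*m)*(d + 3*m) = d^2 - 9*m^2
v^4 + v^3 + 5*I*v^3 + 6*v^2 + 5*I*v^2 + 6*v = v*(v + 6*I)*(-I*v - I)*(I*v + 1)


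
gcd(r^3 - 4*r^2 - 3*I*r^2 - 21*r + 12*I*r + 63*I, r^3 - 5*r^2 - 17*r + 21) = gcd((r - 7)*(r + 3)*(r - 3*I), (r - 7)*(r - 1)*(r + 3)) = r^2 - 4*r - 21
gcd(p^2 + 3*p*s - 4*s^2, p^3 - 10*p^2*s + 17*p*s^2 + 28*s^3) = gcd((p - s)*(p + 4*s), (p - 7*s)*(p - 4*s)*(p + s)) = 1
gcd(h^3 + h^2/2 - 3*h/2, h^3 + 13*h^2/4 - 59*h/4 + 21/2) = h - 1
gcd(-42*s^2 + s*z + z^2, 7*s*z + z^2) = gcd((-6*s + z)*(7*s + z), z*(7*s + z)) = 7*s + z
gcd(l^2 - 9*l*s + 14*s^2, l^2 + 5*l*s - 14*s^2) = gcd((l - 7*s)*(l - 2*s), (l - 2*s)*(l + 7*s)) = -l + 2*s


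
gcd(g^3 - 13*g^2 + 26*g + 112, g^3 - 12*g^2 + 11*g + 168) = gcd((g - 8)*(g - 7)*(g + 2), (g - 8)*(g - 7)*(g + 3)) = g^2 - 15*g + 56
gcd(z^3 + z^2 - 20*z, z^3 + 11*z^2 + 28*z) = z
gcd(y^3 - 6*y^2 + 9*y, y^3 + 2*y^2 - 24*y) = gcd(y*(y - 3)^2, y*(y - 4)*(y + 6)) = y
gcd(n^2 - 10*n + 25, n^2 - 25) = n - 5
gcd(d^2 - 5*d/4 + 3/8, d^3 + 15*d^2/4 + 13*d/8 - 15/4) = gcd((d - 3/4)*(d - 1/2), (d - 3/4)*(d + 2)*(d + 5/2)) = d - 3/4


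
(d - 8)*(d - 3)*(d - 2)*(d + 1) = d^4 - 12*d^3 + 33*d^2 - 2*d - 48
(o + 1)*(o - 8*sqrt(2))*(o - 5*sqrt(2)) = o^3 - 13*sqrt(2)*o^2 + o^2 - 13*sqrt(2)*o + 80*o + 80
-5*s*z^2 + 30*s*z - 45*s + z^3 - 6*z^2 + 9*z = (-5*s + z)*(z - 3)^2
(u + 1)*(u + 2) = u^2 + 3*u + 2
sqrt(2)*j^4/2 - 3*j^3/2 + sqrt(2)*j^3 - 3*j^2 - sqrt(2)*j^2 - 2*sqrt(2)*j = j*(j - 2*sqrt(2))*(j + sqrt(2)/2)*(sqrt(2)*j/2 + sqrt(2))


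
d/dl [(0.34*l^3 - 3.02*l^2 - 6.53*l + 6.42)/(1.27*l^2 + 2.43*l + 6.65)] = (0.4318*l^4 + 1.6524*l^3 + 7.7375*l^2 - 56.4728*l - 59.0251)/(1.6129*l^4 + 6.1722*l^3 + 22.7959*l^2 + 32.319*l + 44.2225)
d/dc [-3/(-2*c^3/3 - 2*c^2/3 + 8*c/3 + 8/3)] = 9*(-3*c^2 - 2*c + 4)/(2*(c^3 + c^2 - 4*c - 4)^2)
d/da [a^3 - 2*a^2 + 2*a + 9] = 3*a^2 - 4*a + 2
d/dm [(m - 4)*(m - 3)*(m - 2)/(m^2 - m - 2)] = (m^2 + 2*m - 19)/(m^2 + 2*m + 1)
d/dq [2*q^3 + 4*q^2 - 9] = 2*q*(3*q + 4)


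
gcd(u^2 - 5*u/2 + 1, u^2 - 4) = u - 2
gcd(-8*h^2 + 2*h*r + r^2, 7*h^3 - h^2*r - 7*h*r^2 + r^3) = 1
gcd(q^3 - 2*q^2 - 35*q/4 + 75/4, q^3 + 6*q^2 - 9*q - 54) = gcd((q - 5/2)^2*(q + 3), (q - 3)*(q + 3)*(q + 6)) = q + 3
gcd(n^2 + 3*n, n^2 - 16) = 1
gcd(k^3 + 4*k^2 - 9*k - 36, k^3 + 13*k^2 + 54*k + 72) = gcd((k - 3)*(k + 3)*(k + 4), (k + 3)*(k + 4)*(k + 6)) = k^2 + 7*k + 12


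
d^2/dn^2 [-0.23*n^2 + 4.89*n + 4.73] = -0.460000000000000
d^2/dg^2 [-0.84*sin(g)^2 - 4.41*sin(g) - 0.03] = 4.41*sin(g) - 1.68*cos(2*g)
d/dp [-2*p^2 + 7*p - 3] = 7 - 4*p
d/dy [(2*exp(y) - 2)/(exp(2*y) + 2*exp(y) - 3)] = -2*exp(y)/(exp(2*y) + 6*exp(y) + 9)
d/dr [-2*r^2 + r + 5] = 1 - 4*r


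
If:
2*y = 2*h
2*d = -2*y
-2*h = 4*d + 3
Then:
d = -3/2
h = 3/2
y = 3/2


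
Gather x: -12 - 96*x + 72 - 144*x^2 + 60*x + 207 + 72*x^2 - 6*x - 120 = -72*x^2 - 42*x + 147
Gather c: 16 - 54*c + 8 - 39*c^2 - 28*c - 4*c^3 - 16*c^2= -4*c^3 - 55*c^2 - 82*c + 24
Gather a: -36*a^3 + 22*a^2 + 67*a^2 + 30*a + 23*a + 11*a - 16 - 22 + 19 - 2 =-36*a^3 + 89*a^2 + 64*a - 21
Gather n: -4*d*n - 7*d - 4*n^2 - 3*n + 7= -7*d - 4*n^2 + n*(-4*d - 3) + 7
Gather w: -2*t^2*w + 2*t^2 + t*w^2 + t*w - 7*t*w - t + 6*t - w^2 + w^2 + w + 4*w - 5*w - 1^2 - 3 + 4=2*t^2 + t*w^2 + 5*t + w*(-2*t^2 - 6*t)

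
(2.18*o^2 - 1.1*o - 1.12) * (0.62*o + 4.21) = 1.3516*o^3 + 8.4958*o^2 - 5.3254*o - 4.7152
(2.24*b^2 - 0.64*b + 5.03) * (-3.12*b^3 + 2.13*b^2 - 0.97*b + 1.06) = -6.9888*b^5 + 6.768*b^4 - 19.2296*b^3 + 13.7091*b^2 - 5.5575*b + 5.3318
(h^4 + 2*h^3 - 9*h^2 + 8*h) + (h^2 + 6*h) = h^4 + 2*h^3 - 8*h^2 + 14*h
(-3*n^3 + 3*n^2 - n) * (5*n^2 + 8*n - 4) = -15*n^5 - 9*n^4 + 31*n^3 - 20*n^2 + 4*n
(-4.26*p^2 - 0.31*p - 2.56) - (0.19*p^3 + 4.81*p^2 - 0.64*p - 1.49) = -0.19*p^3 - 9.07*p^2 + 0.33*p - 1.07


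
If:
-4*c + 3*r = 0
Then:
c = 3*r/4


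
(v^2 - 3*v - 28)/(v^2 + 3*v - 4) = (v - 7)/(v - 1)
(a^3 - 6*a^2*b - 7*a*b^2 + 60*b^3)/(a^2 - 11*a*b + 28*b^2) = (a^2 - 2*a*b - 15*b^2)/(a - 7*b)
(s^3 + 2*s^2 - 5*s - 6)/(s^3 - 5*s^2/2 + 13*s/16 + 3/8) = 16*(s^2 + 4*s + 3)/(16*s^2 - 8*s - 3)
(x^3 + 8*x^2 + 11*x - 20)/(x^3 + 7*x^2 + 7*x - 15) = (x + 4)/(x + 3)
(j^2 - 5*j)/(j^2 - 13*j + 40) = j/(j - 8)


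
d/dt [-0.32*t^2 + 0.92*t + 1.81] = 0.92 - 0.64*t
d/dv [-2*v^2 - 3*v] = -4*v - 3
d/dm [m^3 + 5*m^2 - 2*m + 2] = 3*m^2 + 10*m - 2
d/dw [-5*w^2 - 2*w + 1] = -10*w - 2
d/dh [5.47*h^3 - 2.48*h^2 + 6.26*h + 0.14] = 16.41*h^2 - 4.96*h + 6.26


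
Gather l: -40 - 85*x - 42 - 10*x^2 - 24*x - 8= -10*x^2 - 109*x - 90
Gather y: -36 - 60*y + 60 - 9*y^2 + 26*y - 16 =-9*y^2 - 34*y + 8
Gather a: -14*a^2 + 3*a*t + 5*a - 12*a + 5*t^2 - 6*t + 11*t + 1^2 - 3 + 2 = -14*a^2 + a*(3*t - 7) + 5*t^2 + 5*t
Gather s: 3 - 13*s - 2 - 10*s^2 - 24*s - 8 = -10*s^2 - 37*s - 7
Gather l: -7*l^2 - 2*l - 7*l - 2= -7*l^2 - 9*l - 2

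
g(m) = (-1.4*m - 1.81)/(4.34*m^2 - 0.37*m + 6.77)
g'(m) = (0.37 - 8.68*m)*(-1.4*m - 1.81)/(4.34*m^2 - 0.37*m + 6.77)^2 - 1.4/(4.34*m^2 - 0.37*m + 6.77) = (6.076*m^2 + 15.7108*m - 10.1477)/(18.8356*m^4 - 3.2116*m^3 + 58.9005*m^2 - 5.0098*m + 45.8329)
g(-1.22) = -0.01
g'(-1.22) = -0.11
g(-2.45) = 0.05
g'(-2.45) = -0.01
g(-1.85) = 0.03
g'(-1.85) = -0.04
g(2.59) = -0.16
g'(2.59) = 0.06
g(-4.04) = 0.05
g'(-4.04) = 0.00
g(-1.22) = -0.01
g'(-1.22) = -0.11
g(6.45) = -0.06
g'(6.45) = 0.01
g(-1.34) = 0.00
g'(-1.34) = -0.09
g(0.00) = -0.27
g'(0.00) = -0.22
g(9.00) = -0.04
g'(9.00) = 0.00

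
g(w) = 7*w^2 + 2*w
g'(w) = 14*w + 2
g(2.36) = 43.71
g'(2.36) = 35.04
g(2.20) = 38.28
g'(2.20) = 32.80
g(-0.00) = 0.00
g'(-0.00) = 2.00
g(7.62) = 421.69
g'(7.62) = 108.68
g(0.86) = 6.90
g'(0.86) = 14.04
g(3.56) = 95.84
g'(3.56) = 51.84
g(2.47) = 47.65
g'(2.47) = 36.58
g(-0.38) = 0.25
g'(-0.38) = -3.32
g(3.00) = 69.00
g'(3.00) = 44.00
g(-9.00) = 549.00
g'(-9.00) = -124.00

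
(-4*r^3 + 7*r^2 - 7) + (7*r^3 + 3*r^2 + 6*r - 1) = 3*r^3 + 10*r^2 + 6*r - 8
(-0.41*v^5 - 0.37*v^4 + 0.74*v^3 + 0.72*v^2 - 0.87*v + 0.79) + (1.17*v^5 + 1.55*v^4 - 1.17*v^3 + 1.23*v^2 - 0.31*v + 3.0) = 0.76*v^5 + 1.18*v^4 - 0.43*v^3 + 1.95*v^2 - 1.18*v + 3.79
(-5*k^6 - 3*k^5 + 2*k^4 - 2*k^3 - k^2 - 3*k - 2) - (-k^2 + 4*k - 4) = -5*k^6 - 3*k^5 + 2*k^4 - 2*k^3 - 7*k + 2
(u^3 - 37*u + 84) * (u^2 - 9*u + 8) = u^5 - 9*u^4 - 29*u^3 + 417*u^2 - 1052*u + 672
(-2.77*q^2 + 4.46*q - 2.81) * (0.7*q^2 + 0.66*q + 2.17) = -1.939*q^4 + 1.2938*q^3 - 5.0343*q^2 + 7.8236*q - 6.0977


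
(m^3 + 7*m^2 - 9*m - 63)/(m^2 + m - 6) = (m^2 + 4*m - 21)/(m - 2)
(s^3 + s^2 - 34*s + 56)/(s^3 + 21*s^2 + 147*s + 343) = (s^2 - 6*s + 8)/(s^2 + 14*s + 49)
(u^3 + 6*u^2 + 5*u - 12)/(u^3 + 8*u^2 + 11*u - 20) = (u + 3)/(u + 5)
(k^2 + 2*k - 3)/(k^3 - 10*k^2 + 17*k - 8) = (k + 3)/(k^2 - 9*k + 8)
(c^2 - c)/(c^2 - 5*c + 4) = c/(c - 4)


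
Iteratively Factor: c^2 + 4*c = (c + 4)*(c)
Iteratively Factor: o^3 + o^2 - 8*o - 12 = (o + 2)*(o^2 - o - 6) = (o + 2)^2*(o - 3)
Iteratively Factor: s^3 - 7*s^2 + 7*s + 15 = (s + 1)*(s^2 - 8*s + 15) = (s - 5)*(s + 1)*(s - 3)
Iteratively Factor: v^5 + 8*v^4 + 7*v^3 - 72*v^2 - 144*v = (v + 4)*(v^4 + 4*v^3 - 9*v^2 - 36*v) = v*(v + 4)*(v^3 + 4*v^2 - 9*v - 36) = v*(v + 4)^2*(v^2 - 9) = v*(v - 3)*(v + 4)^2*(v + 3)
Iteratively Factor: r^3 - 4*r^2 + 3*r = (r - 1)*(r^2 - 3*r) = r*(r - 1)*(r - 3)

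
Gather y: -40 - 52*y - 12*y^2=-12*y^2 - 52*y - 40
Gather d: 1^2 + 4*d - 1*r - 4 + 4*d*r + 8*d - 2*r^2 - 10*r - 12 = d*(4*r + 12) - 2*r^2 - 11*r - 15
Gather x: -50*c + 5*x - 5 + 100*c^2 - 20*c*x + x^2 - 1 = 100*c^2 - 50*c + x^2 + x*(5 - 20*c) - 6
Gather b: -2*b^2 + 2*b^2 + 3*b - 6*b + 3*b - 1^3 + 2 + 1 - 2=0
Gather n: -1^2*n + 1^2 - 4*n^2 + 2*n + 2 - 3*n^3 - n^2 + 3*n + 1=-3*n^3 - 5*n^2 + 4*n + 4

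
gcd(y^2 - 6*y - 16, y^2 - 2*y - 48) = y - 8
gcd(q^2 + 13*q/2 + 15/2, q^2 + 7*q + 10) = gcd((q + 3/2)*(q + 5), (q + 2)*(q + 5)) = q + 5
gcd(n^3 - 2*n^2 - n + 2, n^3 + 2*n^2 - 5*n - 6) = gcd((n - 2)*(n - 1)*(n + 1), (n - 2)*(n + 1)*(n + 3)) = n^2 - n - 2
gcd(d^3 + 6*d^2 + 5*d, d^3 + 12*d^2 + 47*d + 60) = d + 5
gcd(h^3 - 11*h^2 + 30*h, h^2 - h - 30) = h - 6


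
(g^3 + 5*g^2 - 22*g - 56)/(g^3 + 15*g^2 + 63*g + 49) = (g^2 - 2*g - 8)/(g^2 + 8*g + 7)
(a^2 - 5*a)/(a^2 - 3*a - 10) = a/(a + 2)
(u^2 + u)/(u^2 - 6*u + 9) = u*(u + 1)/(u^2 - 6*u + 9)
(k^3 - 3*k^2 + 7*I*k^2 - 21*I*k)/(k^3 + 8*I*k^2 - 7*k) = (k - 3)/(k + I)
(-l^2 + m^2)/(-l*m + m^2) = (l + m)/m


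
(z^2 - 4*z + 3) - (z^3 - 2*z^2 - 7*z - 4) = -z^3 + 3*z^2 + 3*z + 7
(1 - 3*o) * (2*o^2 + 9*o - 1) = -6*o^3 - 25*o^2 + 12*o - 1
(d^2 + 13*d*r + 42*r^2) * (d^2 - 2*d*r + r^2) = d^4 + 11*d^3*r + 17*d^2*r^2 - 71*d*r^3 + 42*r^4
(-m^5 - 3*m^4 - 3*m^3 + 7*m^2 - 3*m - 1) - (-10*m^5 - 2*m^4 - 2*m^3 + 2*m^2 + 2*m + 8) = 9*m^5 - m^4 - m^3 + 5*m^2 - 5*m - 9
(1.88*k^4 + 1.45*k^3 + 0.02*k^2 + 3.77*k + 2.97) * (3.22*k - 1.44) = 6.0536*k^5 + 1.9618*k^4 - 2.0236*k^3 + 12.1106*k^2 + 4.1346*k - 4.2768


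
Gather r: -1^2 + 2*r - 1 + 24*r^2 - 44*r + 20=24*r^2 - 42*r + 18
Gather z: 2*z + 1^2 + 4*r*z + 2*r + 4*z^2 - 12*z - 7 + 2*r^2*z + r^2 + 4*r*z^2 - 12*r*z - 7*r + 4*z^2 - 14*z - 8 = r^2 - 5*r + z^2*(4*r + 8) + z*(2*r^2 - 8*r - 24) - 14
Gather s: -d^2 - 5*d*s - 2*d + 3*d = -d^2 - 5*d*s + d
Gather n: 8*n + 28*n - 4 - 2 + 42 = 36*n + 36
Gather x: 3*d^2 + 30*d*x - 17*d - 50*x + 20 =3*d^2 - 17*d + x*(30*d - 50) + 20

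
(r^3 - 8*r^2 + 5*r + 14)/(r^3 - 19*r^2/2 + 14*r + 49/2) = 2*(r - 2)/(2*r - 7)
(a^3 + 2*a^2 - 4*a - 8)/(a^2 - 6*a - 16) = (a^2 - 4)/(a - 8)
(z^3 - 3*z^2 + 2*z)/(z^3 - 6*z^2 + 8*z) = (z - 1)/(z - 4)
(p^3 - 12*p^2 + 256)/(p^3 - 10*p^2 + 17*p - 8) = (p^2 - 4*p - 32)/(p^2 - 2*p + 1)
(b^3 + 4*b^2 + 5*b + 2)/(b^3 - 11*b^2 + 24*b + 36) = (b^2 + 3*b + 2)/(b^2 - 12*b + 36)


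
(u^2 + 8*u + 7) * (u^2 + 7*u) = u^4 + 15*u^3 + 63*u^2 + 49*u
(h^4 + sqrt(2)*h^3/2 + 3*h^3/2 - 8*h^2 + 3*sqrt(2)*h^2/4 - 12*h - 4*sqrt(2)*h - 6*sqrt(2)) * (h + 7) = h^5 + sqrt(2)*h^4/2 + 17*h^4/2 + 5*h^3/2 + 17*sqrt(2)*h^3/4 - 68*h^2 + 5*sqrt(2)*h^2/4 - 84*h - 34*sqrt(2)*h - 42*sqrt(2)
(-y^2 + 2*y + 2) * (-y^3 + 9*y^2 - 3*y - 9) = y^5 - 11*y^4 + 19*y^3 + 21*y^2 - 24*y - 18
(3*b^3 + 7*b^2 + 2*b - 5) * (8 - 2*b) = -6*b^4 + 10*b^3 + 52*b^2 + 26*b - 40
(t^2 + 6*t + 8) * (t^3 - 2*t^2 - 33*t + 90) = t^5 + 4*t^4 - 37*t^3 - 124*t^2 + 276*t + 720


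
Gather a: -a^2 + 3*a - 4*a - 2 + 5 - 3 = -a^2 - a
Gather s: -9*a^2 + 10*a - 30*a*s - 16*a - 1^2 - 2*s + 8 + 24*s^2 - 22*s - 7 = -9*a^2 - 6*a + 24*s^2 + s*(-30*a - 24)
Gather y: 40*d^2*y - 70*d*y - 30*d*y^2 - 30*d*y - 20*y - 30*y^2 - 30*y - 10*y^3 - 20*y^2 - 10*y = -10*y^3 + y^2*(-30*d - 50) + y*(40*d^2 - 100*d - 60)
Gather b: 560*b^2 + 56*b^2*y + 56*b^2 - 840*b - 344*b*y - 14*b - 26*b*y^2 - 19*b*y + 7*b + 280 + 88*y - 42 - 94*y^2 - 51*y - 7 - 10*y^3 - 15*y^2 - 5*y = b^2*(56*y + 616) + b*(-26*y^2 - 363*y - 847) - 10*y^3 - 109*y^2 + 32*y + 231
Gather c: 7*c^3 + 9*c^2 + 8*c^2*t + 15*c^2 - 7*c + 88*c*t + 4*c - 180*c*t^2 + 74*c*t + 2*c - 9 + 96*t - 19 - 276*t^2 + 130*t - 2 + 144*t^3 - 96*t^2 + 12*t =7*c^3 + c^2*(8*t + 24) + c*(-180*t^2 + 162*t - 1) + 144*t^3 - 372*t^2 + 238*t - 30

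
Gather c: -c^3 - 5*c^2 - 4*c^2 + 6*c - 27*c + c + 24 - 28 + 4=-c^3 - 9*c^2 - 20*c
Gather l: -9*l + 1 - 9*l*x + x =l*(-9*x - 9) + x + 1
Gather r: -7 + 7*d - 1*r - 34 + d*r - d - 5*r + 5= 6*d + r*(d - 6) - 36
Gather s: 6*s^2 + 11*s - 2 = 6*s^2 + 11*s - 2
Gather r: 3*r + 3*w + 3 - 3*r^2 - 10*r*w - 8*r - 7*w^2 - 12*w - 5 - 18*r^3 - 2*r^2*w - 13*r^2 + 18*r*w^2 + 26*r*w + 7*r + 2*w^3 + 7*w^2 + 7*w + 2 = -18*r^3 + r^2*(-2*w - 16) + r*(18*w^2 + 16*w + 2) + 2*w^3 - 2*w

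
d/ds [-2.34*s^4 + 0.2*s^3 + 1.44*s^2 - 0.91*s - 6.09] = -9.36*s^3 + 0.6*s^2 + 2.88*s - 0.91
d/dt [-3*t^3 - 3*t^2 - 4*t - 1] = -9*t^2 - 6*t - 4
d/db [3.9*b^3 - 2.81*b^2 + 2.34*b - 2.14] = 11.7*b^2 - 5.62*b + 2.34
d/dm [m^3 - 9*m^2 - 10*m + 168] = 3*m^2 - 18*m - 10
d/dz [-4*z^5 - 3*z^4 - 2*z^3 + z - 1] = -20*z^4 - 12*z^3 - 6*z^2 + 1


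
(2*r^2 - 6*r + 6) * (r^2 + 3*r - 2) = 2*r^4 - 16*r^2 + 30*r - 12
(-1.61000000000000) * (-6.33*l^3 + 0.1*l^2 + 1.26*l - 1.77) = 10.1913*l^3 - 0.161*l^2 - 2.0286*l + 2.8497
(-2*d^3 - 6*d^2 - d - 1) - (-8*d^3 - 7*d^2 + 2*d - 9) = 6*d^3 + d^2 - 3*d + 8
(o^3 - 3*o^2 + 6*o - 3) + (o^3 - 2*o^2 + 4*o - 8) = 2*o^3 - 5*o^2 + 10*o - 11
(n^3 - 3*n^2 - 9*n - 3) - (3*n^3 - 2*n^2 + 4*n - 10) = -2*n^3 - n^2 - 13*n + 7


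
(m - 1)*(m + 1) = m^2 - 1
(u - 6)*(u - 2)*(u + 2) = u^3 - 6*u^2 - 4*u + 24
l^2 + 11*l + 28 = (l + 4)*(l + 7)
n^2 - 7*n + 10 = (n - 5)*(n - 2)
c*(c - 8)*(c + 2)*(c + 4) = c^4 - 2*c^3 - 40*c^2 - 64*c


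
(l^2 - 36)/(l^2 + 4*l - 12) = (l - 6)/(l - 2)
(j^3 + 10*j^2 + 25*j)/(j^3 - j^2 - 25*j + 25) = j*(j + 5)/(j^2 - 6*j + 5)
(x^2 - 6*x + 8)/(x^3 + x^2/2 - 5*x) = 2*(x - 4)/(x*(2*x + 5))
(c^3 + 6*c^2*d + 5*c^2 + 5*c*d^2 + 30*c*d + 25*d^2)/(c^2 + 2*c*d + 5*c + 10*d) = (c^2 + 6*c*d + 5*d^2)/(c + 2*d)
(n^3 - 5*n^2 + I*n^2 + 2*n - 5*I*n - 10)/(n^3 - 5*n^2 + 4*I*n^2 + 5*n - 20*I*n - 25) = (n + 2*I)/(n + 5*I)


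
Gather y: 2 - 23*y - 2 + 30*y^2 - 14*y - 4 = 30*y^2 - 37*y - 4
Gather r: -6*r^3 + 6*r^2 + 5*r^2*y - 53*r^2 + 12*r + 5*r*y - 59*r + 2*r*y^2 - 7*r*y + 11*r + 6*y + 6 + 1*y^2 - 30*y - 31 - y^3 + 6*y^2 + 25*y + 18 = -6*r^3 + r^2*(5*y - 47) + r*(2*y^2 - 2*y - 36) - y^3 + 7*y^2 + y - 7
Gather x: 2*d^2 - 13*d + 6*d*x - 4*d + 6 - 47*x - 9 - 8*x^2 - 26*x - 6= 2*d^2 - 17*d - 8*x^2 + x*(6*d - 73) - 9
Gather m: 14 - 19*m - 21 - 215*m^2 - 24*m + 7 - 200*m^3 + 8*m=-200*m^3 - 215*m^2 - 35*m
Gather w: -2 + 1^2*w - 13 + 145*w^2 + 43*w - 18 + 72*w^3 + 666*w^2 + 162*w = 72*w^3 + 811*w^2 + 206*w - 33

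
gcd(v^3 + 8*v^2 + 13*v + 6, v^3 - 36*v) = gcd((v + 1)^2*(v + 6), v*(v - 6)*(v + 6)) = v + 6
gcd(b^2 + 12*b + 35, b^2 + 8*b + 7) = b + 7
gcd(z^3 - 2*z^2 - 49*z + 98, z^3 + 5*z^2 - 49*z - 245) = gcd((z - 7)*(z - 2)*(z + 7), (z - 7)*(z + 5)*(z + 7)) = z^2 - 49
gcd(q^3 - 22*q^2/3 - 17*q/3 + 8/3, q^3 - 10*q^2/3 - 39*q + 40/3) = q^2 - 25*q/3 + 8/3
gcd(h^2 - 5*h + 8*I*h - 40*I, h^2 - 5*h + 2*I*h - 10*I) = h - 5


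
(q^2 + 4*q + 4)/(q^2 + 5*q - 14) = (q^2 + 4*q + 4)/(q^2 + 5*q - 14)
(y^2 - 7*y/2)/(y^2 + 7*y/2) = (2*y - 7)/(2*y + 7)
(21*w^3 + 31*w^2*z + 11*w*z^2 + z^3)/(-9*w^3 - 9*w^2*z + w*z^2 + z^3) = (7*w + z)/(-3*w + z)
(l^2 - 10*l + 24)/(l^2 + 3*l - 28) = (l - 6)/(l + 7)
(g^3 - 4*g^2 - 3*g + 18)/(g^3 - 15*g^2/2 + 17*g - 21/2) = 2*(g^2 - g - 6)/(2*g^2 - 9*g + 7)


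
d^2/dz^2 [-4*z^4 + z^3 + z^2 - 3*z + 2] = -48*z^2 + 6*z + 2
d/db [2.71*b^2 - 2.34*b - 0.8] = 5.42*b - 2.34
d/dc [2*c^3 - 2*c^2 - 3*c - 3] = 6*c^2 - 4*c - 3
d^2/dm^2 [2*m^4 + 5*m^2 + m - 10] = 24*m^2 + 10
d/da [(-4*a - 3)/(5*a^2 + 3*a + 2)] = (20*a^2 + 30*a + 1)/(25*a^4 + 30*a^3 + 29*a^2 + 12*a + 4)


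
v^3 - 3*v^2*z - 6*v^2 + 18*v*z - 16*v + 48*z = (v - 8)*(v + 2)*(v - 3*z)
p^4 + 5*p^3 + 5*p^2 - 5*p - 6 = (p - 1)*(p + 1)*(p + 2)*(p + 3)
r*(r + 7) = r^2 + 7*r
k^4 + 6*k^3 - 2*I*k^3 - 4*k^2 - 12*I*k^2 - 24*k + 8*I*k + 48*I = (k - 2)*(k + 2)*(k + 6)*(k - 2*I)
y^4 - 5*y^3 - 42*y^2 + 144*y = y*(y - 8)*(y - 3)*(y + 6)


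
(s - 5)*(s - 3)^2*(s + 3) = s^4 - 8*s^3 + 6*s^2 + 72*s - 135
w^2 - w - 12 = (w - 4)*(w + 3)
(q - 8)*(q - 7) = q^2 - 15*q + 56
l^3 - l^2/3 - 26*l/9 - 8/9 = (l - 2)*(l + 1/3)*(l + 4/3)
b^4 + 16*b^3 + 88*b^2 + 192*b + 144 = (b + 2)^2*(b + 6)^2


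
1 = 1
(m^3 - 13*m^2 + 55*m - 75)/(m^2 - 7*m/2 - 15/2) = 2*(m^2 - 8*m + 15)/(2*m + 3)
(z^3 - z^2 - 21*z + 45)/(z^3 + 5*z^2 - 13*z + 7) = (z^3 - z^2 - 21*z + 45)/(z^3 + 5*z^2 - 13*z + 7)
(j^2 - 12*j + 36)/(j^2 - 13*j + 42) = (j - 6)/(j - 7)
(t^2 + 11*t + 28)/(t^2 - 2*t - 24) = (t + 7)/(t - 6)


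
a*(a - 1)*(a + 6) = a^3 + 5*a^2 - 6*a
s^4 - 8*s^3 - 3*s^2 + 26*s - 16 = (s - 8)*(s - 1)^2*(s + 2)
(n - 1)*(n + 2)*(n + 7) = n^3 + 8*n^2 + 5*n - 14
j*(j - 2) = j^2 - 2*j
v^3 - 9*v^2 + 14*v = v*(v - 7)*(v - 2)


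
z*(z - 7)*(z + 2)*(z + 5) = z^4 - 39*z^2 - 70*z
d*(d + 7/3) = d^2 + 7*d/3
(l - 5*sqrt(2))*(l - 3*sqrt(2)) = l^2 - 8*sqrt(2)*l + 30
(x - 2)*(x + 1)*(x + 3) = x^3 + 2*x^2 - 5*x - 6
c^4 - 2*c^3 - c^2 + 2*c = c*(c - 2)*(c - 1)*(c + 1)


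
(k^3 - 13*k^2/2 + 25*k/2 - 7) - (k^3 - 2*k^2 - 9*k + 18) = -9*k^2/2 + 43*k/2 - 25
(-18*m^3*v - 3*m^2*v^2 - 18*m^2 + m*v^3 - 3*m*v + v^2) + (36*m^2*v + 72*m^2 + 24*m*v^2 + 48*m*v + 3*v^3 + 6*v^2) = -18*m^3*v - 3*m^2*v^2 + 36*m^2*v + 54*m^2 + m*v^3 + 24*m*v^2 + 45*m*v + 3*v^3 + 7*v^2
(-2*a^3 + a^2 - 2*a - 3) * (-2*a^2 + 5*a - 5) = 4*a^5 - 12*a^4 + 19*a^3 - 9*a^2 - 5*a + 15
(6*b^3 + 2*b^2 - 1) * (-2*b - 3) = -12*b^4 - 22*b^3 - 6*b^2 + 2*b + 3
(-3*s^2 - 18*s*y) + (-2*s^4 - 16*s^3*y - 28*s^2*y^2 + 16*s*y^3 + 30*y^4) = -2*s^4 - 16*s^3*y - 28*s^2*y^2 - 3*s^2 + 16*s*y^3 - 18*s*y + 30*y^4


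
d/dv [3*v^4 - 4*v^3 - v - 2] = 12*v^3 - 12*v^2 - 1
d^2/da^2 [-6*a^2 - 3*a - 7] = -12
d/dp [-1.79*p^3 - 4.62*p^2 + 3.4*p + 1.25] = -5.37*p^2 - 9.24*p + 3.4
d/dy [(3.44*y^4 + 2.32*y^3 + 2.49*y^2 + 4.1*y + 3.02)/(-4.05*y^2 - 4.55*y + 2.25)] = (-27.864*y^5 - 56.352*y^4 + 9.84800000000001*y^3 + 20.9355*y^2 + 35.667*y + 22.966)/(16.4025*y^4 + 36.855*y^3 + 2.4775*y^2 - 20.475*y + 5.0625)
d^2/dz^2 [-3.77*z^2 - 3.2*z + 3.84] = -7.54000000000000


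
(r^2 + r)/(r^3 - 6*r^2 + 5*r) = (r + 1)/(r^2 - 6*r + 5)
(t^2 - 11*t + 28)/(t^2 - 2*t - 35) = (t - 4)/(t + 5)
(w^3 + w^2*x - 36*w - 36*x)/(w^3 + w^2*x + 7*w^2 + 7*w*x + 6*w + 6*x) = (w - 6)/(w + 1)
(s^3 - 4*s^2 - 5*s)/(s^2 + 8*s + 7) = s*(s - 5)/(s + 7)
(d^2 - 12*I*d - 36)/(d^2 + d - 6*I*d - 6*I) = (d - 6*I)/(d + 1)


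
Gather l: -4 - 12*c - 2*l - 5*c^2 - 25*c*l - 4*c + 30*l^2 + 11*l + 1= -5*c^2 - 16*c + 30*l^2 + l*(9 - 25*c) - 3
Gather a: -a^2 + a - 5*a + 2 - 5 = -a^2 - 4*a - 3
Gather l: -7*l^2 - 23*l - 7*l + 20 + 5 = -7*l^2 - 30*l + 25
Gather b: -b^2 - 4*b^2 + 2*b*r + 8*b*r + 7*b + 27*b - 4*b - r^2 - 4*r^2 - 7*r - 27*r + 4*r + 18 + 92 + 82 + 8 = -5*b^2 + b*(10*r + 30) - 5*r^2 - 30*r + 200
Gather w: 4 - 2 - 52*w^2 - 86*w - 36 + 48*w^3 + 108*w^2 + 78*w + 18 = 48*w^3 + 56*w^2 - 8*w - 16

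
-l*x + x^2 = x*(-l + x)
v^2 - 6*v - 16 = (v - 8)*(v + 2)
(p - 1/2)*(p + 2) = p^2 + 3*p/2 - 1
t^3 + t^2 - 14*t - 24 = (t - 4)*(t + 2)*(t + 3)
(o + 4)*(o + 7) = o^2 + 11*o + 28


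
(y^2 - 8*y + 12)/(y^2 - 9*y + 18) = (y - 2)/(y - 3)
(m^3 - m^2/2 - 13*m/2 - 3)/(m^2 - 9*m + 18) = (m^2 + 5*m/2 + 1)/(m - 6)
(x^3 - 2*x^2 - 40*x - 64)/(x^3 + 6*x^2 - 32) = (x^2 - 6*x - 16)/(x^2 + 2*x - 8)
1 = 1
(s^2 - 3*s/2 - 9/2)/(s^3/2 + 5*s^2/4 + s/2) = 2*(2*s^2 - 3*s - 9)/(s*(2*s^2 + 5*s + 2))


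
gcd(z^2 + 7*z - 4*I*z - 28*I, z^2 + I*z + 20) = z - 4*I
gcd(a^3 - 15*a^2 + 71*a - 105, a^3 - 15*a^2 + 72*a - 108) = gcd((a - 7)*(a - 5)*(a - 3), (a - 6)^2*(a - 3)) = a - 3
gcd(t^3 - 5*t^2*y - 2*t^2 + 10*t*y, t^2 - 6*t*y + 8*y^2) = 1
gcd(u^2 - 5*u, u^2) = u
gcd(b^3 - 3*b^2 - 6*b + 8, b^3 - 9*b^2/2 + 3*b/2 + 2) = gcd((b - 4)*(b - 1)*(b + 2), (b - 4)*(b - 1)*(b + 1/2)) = b^2 - 5*b + 4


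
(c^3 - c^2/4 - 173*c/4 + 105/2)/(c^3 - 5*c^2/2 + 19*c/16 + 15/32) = 8*(c^2 + c - 42)/(8*c^2 - 10*c - 3)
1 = 1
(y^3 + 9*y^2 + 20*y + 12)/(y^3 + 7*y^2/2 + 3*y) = 2*(y^2 + 7*y + 6)/(y*(2*y + 3))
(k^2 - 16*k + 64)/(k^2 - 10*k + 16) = (k - 8)/(k - 2)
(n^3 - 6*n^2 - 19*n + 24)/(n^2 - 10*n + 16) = (n^2 + 2*n - 3)/(n - 2)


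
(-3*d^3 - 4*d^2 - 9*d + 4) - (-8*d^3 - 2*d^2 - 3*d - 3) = 5*d^3 - 2*d^2 - 6*d + 7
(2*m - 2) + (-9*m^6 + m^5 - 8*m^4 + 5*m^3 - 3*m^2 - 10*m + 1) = -9*m^6 + m^5 - 8*m^4 + 5*m^3 - 3*m^2 - 8*m - 1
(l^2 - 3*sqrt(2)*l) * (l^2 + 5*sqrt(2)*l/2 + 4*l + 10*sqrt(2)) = l^4 - sqrt(2)*l^3/2 + 4*l^3 - 15*l^2 - 2*sqrt(2)*l^2 - 60*l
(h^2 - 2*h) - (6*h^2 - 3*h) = -5*h^2 + h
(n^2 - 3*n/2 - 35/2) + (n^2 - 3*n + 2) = 2*n^2 - 9*n/2 - 31/2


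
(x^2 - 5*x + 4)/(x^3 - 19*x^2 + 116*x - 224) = (x - 1)/(x^2 - 15*x + 56)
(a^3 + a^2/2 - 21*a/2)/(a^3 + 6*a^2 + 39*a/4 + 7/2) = 2*a*(a - 3)/(2*a^2 + 5*a + 2)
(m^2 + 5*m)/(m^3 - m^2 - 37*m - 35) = m/(m^2 - 6*m - 7)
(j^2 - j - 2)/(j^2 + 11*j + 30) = (j^2 - j - 2)/(j^2 + 11*j + 30)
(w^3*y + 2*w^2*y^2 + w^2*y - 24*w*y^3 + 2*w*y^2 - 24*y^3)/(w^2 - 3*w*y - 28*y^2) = y*(-w^3 - 2*w^2*y - w^2 + 24*w*y^2 - 2*w*y + 24*y^2)/(-w^2 + 3*w*y + 28*y^2)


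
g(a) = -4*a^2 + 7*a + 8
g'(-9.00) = 79.00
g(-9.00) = -379.00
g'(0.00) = 7.00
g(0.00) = 8.00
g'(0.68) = 1.56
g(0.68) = 10.91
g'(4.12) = -25.96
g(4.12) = -31.06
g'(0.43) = 3.56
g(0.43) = 10.27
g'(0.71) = 1.32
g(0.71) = 10.95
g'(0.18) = 5.56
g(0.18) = 9.13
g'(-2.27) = 25.16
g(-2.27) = -28.50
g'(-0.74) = 12.92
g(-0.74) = 0.63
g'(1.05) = -1.40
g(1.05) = 10.94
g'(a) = 7 - 8*a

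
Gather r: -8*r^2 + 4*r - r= -8*r^2 + 3*r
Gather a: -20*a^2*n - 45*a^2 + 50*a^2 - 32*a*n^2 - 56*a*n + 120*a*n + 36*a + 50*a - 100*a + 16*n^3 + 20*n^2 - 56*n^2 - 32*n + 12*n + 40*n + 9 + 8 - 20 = a^2*(5 - 20*n) + a*(-32*n^2 + 64*n - 14) + 16*n^3 - 36*n^2 + 20*n - 3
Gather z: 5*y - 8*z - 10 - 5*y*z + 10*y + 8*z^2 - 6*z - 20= 15*y + 8*z^2 + z*(-5*y - 14) - 30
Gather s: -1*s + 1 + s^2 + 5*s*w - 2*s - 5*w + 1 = s^2 + s*(5*w - 3) - 5*w + 2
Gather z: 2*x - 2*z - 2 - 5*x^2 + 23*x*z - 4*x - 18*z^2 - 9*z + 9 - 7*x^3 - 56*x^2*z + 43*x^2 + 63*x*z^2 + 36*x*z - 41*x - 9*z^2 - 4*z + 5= -7*x^3 + 38*x^2 - 43*x + z^2*(63*x - 27) + z*(-56*x^2 + 59*x - 15) + 12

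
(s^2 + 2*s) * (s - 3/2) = s^3 + s^2/2 - 3*s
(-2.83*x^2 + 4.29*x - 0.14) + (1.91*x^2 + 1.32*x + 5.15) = -0.92*x^2 + 5.61*x + 5.01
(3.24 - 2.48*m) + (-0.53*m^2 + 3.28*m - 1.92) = -0.53*m^2 + 0.8*m + 1.32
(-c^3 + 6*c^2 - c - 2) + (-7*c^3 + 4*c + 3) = -8*c^3 + 6*c^2 + 3*c + 1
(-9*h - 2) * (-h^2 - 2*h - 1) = 9*h^3 + 20*h^2 + 13*h + 2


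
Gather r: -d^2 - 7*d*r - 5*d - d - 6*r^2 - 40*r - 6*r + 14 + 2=-d^2 - 6*d - 6*r^2 + r*(-7*d - 46) + 16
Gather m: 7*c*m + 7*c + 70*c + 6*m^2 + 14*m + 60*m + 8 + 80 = 77*c + 6*m^2 + m*(7*c + 74) + 88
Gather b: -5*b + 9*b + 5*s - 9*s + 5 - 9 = 4*b - 4*s - 4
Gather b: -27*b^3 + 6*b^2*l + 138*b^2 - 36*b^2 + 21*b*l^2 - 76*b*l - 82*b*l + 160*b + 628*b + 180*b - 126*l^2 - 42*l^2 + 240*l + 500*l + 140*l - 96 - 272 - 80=-27*b^3 + b^2*(6*l + 102) + b*(21*l^2 - 158*l + 968) - 168*l^2 + 880*l - 448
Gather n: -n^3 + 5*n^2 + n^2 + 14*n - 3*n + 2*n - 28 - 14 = -n^3 + 6*n^2 + 13*n - 42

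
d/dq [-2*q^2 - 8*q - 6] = -4*q - 8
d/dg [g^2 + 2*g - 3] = 2*g + 2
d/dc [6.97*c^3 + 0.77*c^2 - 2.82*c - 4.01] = 20.91*c^2 + 1.54*c - 2.82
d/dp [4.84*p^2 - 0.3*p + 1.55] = 9.68*p - 0.3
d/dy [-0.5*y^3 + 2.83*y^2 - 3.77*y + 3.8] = -1.5*y^2 + 5.66*y - 3.77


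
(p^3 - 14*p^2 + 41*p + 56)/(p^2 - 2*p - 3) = (p^2 - 15*p + 56)/(p - 3)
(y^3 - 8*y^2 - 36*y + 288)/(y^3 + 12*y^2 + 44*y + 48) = (y^2 - 14*y + 48)/(y^2 + 6*y + 8)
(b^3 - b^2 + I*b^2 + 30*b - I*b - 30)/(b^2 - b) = b + I + 30/b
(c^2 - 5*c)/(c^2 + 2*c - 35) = c/(c + 7)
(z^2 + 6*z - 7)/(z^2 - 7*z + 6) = (z + 7)/(z - 6)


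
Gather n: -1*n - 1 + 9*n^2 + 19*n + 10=9*n^2 + 18*n + 9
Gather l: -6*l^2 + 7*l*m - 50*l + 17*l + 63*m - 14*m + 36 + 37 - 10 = -6*l^2 + l*(7*m - 33) + 49*m + 63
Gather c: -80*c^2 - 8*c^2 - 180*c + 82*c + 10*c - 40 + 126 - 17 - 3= -88*c^2 - 88*c + 66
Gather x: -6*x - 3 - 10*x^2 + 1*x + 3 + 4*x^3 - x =4*x^3 - 10*x^2 - 6*x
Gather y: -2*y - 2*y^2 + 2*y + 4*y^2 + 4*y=2*y^2 + 4*y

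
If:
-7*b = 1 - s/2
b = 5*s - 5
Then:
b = -5/69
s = 68/69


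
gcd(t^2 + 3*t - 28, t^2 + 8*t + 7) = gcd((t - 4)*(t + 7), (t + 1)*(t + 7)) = t + 7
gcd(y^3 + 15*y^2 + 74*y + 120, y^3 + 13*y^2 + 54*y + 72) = y^2 + 10*y + 24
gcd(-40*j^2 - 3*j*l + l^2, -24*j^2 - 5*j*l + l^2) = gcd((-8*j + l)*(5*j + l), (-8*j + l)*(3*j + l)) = 8*j - l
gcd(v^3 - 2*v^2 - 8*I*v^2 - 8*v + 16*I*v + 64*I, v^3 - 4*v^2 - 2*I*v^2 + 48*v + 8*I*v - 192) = v^2 + v*(-4 - 8*I) + 32*I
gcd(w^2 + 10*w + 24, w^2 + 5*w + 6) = 1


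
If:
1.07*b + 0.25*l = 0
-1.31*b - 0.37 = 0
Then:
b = -0.28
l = 1.21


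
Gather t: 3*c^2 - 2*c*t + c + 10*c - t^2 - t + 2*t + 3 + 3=3*c^2 + 11*c - t^2 + t*(1 - 2*c) + 6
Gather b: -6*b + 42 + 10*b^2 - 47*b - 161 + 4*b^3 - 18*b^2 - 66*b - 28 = 4*b^3 - 8*b^2 - 119*b - 147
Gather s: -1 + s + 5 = s + 4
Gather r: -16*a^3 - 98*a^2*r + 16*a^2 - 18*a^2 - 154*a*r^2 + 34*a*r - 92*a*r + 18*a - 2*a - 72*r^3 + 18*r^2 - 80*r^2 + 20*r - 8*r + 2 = -16*a^3 - 2*a^2 + 16*a - 72*r^3 + r^2*(-154*a - 62) + r*(-98*a^2 - 58*a + 12) + 2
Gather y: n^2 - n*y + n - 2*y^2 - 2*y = n^2 + n - 2*y^2 + y*(-n - 2)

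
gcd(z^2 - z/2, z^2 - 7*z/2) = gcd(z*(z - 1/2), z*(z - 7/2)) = z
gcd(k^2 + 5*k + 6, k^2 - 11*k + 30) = 1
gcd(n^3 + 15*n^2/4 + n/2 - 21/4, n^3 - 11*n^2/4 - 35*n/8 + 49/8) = n^2 + 3*n/4 - 7/4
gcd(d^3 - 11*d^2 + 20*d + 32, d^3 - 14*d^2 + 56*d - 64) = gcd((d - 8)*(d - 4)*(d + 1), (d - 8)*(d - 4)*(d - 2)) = d^2 - 12*d + 32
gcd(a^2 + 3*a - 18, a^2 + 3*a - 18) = a^2 + 3*a - 18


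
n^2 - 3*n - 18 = (n - 6)*(n + 3)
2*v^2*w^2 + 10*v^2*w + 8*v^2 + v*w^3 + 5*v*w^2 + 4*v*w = (2*v + w)*(w + 4)*(v*w + v)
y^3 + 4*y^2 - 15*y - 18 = (y - 3)*(y + 1)*(y + 6)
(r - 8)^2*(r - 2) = r^3 - 18*r^2 + 96*r - 128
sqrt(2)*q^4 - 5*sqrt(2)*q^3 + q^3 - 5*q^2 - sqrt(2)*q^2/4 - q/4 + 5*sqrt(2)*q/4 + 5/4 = (q - 5)*(q - 1/2)*(q + 1/2)*(sqrt(2)*q + 1)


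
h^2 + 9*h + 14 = (h + 2)*(h + 7)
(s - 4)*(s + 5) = s^2 + s - 20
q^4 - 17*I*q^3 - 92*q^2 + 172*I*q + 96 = (q - 8*I)*(q - 6*I)*(q - 2*I)*(q - I)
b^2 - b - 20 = (b - 5)*(b + 4)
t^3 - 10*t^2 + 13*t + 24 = (t - 8)*(t - 3)*(t + 1)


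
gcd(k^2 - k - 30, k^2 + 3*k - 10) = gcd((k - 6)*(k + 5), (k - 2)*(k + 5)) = k + 5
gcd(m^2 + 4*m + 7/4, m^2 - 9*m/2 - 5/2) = m + 1/2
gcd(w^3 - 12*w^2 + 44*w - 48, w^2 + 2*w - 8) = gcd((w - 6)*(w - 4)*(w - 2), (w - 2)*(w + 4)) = w - 2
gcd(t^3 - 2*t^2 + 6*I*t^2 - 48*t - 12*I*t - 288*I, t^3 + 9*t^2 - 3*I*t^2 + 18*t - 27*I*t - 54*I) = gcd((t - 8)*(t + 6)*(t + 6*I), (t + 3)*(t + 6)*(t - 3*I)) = t + 6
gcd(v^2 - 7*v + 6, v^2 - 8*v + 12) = v - 6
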